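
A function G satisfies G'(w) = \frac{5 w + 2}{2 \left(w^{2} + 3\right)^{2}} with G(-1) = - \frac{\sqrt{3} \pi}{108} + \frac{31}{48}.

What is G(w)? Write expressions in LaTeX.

G(w) = \frac{2 w - 15}{12 w^{2} + 36} + \frac{\sqrt{3} \operatorname{atan}{\left(\frac{\sqrt{3} w}{3} \right)}}{18} + 1

Recover the given G'(w) by differentiating a candidate G(w); any mismatch rules it out.
A general antiderivative is \frac{2 w - 15}{12 w^{2} + 36} + \frac{\sqrt{3} \operatorname{atan}{\left(\frac{\sqrt{3} w}{3} \right)}}{18} + C.
The condition gives C = - \frac{\sqrt{3} \pi}{108} + \frac{31}{48} - (- \frac{17}{48} - \frac{\sqrt{3} \pi}{108}) = 1.
So G(w) = \frac{2 w - 15}{12 w^{2} + 36} + \frac{\sqrt{3} \operatorname{atan}{\left(\frac{\sqrt{3} w}{3} \right)}}{18} + 1.
Check: d/dw[\frac{2 w - 15}{12 w^{2} + 36} + \frac{\sqrt{3} \operatorname{atan}{\left(\frac{\sqrt{3} w}{3} \right)}}{18} + 1] = \frac{5 w + 2}{2 w^{4} + 12 w^{2} + 18}, which equals G'(w).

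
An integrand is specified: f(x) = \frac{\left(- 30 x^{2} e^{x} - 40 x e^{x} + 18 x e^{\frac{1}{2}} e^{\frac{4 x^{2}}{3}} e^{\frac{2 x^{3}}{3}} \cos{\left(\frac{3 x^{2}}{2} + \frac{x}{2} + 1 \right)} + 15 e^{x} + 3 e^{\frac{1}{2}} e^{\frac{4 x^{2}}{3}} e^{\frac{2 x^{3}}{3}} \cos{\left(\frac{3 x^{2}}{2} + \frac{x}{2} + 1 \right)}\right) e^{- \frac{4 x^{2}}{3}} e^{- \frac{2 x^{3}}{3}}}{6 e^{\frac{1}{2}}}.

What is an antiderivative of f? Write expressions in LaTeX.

Check any antiderivative F(x) by computing F'(x) and comparing it with f(x).
Check: d/dx[\frac{\frac{5 e^{x} e^{- \frac{4 x^{2}}{3}} e^{- \frac{2 x^{3}}{3}}}{e^{\frac{1}{2}}} + 2 \sin{\left(\frac{3 x^{2}}{2} + \frac{x}{2} + 1 \right)}}{2}] = \frac{\left(- 30 x^{2} e^{x} - 40 x e^{x} + 18 x e^{\frac{1}{2}} e^{\frac{4 x^{2}}{3}} e^{\frac{2 x^{3}}{3}} \cos{\left(\frac{3 x^{2}}{2} + \frac{x}{2} + 1 \right)} + 15 e^{x} + 3 e^{\frac{1}{2}} e^{\frac{4 x^{2}}{3}} e^{\frac{2 x^{3}}{3}} \cos{\left(\frac{3 x^{2}}{2} + \frac{x}{2} + 1 \right)}\right) e^{- \frac{4 x^{2}}{3}} e^{- \frac{2 x^{3}}{3}}}{6 e^{\frac{1}{2}}} = f(x).

An antiderivative is F(x) = \frac{\frac{5 e^{x} e^{- \frac{4 x^{2}}{3}} e^{- \frac{2 x^{3}}{3}}}{e^{\frac{1}{2}}} + 2 \sin{\left(\frac{3 x^{2}}{2} + \frac{x}{2} + 1 \right)}}{2}.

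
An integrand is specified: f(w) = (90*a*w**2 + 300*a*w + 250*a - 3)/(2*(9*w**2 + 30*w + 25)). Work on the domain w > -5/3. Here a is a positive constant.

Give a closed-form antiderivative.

A first test for any F(w): its w-derivative must equal f(w) identically.
Check: d/dw[(30*a*w**2 + 50*a*w + 1)/(2*(3*w + 5))] = (90*a*w**2 + 300*a*w + 250*a - 3)/(18*w**2 + 60*w + 50), which equals f(w).

An antiderivative is F(w) = (30*a*w**2 + 50*a*w + 1)/(2*(3*w + 5)).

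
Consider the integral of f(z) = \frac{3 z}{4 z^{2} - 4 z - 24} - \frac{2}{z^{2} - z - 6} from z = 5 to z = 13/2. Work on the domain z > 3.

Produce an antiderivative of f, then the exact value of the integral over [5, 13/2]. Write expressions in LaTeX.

Factor the denominator (4 \left(z - 3\right) \left(z + 2\right)) and decompose: f = \frac{7}{10 \left(z + 2\right)} + \frac{1}{20 \left(z - 3\right)}; each piece integrates to a log, atan, or power term.
F(z) = \frac{\log{\left(z - 3 \right)} + 14 \log{\left(z + 2 \right)}}{20} is an antiderivative of f.
Check: d/dz[\frac{\log{\left(z - 3 \right)} + 14 \log{\left(z + 2 \right)}}{20}] = \frac{3 z - 8}{4 z^{2} - 4 z - 24}, which equals f(z).
F(13/2) = \frac{\log{\left(\frac{7}{2} \right)}}{20} + \frac{7 \log{\left(\frac{17}{2} \right)}}{10}; F(5) = \frac{\log{\left(2 \right)}}{20} + \frac{7 \log{\left(7 \right)}}{10}.
Integral = F(13/2) - F(5) = - \frac{7 \log{\left(7 \right)}}{10} - \frac{\log{\left(2 \right)}}{20} + \frac{\log{\left(\frac{7}{2} \right)}}{20} + \frac{7 \log{\left(\frac{17}{2} \right)}}{10}.

Antiderivative: F(z) = \frac{\log{\left(z - 3 \right)} + 14 \log{\left(z + 2 \right)}}{20}; value = - \frac{7 \log{\left(7 \right)}}{10} - \frac{\log{\left(2 \right)}}{20} + \frac{\log{\left(\frac{7}{2} \right)}}{20} + \frac{7 \log{\left(\frac{17}{2} \right)}}{10}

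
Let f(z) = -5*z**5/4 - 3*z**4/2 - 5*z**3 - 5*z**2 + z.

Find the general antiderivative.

Integrate term by term and add the pieces.
Check: d/dz[-5*z**6/24 - 3*z**5/10 - 5*z**4/4 - 5*z**3/3 + z**2/2] = -5*z**5/4 - 3*z**4/2 - 5*z**3 - 5*z**2 + z = f(z).

F(z) = -5*z**6/24 - 3*z**5/10 - 5*z**4/4 - 5*z**3/3 + z**2/2 + C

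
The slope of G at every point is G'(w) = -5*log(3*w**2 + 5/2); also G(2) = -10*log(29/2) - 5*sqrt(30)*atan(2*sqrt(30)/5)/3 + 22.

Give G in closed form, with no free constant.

G(w) = -5*w*log(3*w**2 + 5/2) + 10*w - 5*sqrt(30)*atan(sqrt(30)*w/5)/3 + 2

Check a candidate G(w) by differentiating: d/dw[G] must match the given G'(w).
A general antiderivative is -5*w*log(3*w**2 + 5/2) + 10*w - 5*sqrt(30)*atan(sqrt(30)*w/5)/3 + C.
The condition gives C = -10*log(29/2) - 5*sqrt(30)*atan(2*sqrt(30)/5)/3 + 22 - (-10*log(29/2) - 5*sqrt(30)*atan(2*sqrt(30)/5)/3 + 20) = 2.
So G(w) = -5*w*log(3*w**2 + 5/2) + 10*w - 5*sqrt(30)*atan(sqrt(30)*w/5)/3 + 2.
Check: d/dw[-5*w*log(3*w**2 + 5/2) + 10*w - 5*sqrt(30)*atan(sqrt(30)*w/5)/3 + 2] = -5*log(3*w**2 + 5/2) = G'(w).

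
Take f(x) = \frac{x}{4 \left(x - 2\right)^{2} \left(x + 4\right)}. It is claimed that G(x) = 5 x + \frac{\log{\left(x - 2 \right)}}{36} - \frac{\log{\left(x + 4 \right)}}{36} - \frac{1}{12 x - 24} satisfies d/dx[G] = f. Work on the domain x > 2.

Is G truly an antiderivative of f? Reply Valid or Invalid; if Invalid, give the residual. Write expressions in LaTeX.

d/dx[G] = \frac{20 x^{3} - 239 x + 320}{4 x^{3} - 48 x + 64}
d/dx[G] - f(x) = 5 != 0.

Invalid: d/dx[G] - f = 5, which is not 0.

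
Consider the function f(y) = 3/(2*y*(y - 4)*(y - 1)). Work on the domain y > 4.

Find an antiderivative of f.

The denominator factors as 2*y*(y - 4)*(y - 1); partial fractions split f into directly integrable pieces: -1/(2*(y - 1)) + 1/(8*(y - 4)) + 3/(8*y).
Check: d/dy[3*log(y)/8 + log(y - 4)/8 - log(y - 1)/2] = 3/(2*y**3 - 10*y**2 + 8*y), which equals f(y).

An antiderivative is F(y) = 3*log(y)/8 + log(y - 4)/8 - log(y - 1)/2.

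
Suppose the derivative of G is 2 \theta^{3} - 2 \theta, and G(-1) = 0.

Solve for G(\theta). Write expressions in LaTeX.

G(\theta) = \frac{\theta^{4}}{2} - \theta^{2} + \frac{1}{2}

The integrand splits into summands that can be handled one at a time.
A general antiderivative is \frac{\theta^{4}}{2} - \theta^{2} + C.
The condition gives C = 0 - (- \frac{1}{2}) = \frac{1}{2}.
So G(\theta) = \frac{\theta^{4}}{2} - \theta^{2} + \frac{1}{2}.
Check: d/d\theta[\frac{\theta^{4}}{2} - \theta^{2} + \frac{1}{2}] = 2 \theta^{3} - 2 \theta = G'(\theta).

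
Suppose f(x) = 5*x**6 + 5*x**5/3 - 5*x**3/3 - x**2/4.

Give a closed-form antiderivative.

The integrand splits into summands that can be handled one at a time.
Check: d/dx[x**3*(180*x**4 + 70*x**3 - 105*x - 21)/252] = 5*x**6 + 5*x**5/3 - 5*x**3/3 - x**2/4 = f(x).

An antiderivative is F(x) = x**3*(180*x**4 + 70*x**3 - 105*x - 21)/252.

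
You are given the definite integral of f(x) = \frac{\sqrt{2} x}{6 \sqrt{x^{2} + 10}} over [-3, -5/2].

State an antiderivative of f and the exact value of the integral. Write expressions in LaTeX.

The substitution u = \frac{x^{2}}{2} + 5 works: f is exactly (dF/du)*(du/dx) for that inner function.
F(x) = \frac{\sqrt{2} \sqrt{x^{2} + 10}}{6} is an antiderivative of f.
Check: d/dx[\frac{\sqrt{2} \sqrt{x^{2} + 10}}{6}] = \frac{\sqrt{2} x}{6 \sqrt{x^{2} + 10}} = f(x).
F(-5/2) = \frac{\sqrt{130}}{12}; F(-3) = \frac{\sqrt{38}}{6}.
Integral = F(-5/2) - F(-3) = - \frac{\sqrt{38}}{6} + \frac{\sqrt{130}}{12}.

Antiderivative: F(x) = \frac{\sqrt{2} \sqrt{x^{2} + 10}}{6}; value = - \frac{\sqrt{38}}{6} + \frac{\sqrt{130}}{12}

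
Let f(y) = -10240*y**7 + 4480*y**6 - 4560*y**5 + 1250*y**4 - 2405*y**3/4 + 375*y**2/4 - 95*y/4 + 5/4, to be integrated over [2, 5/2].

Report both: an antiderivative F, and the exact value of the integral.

f matches the chain-rule pattern g'(h)*h' with inner function h(y) = -4*y**2 + y/2 - 1/2; substituting u = h(y) collapses the integral.
F(y) = -5*(8*y**2 - y + 1)**4/16 is an antiderivative of f.
Check: d/dy[-5*(8*y**2 - y + 1)**4/16] = -10240*y**7 + 4480*y**6 - 4560*y**5 + 1250*y**4 - 2405*y**3/4 + 375*y**2/4 - 95*y/4 + 5/4 = f(y).
F(5/2) = -442646405/256; F(2) = -4617605/16.
Integral = F(5/2) - F(2) = -368764725/256.

Antiderivative: F(y) = -5*(8*y**2 - y + 1)**4/16; value = -368764725/256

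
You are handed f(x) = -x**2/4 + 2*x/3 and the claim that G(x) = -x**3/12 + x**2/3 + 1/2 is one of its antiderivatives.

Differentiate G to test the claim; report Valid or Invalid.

Valid - the claim checks out under differentiation.

d/dx[G] = -x**2/4 + 2*x/3
This equals f(x) exactly, so the claim holds.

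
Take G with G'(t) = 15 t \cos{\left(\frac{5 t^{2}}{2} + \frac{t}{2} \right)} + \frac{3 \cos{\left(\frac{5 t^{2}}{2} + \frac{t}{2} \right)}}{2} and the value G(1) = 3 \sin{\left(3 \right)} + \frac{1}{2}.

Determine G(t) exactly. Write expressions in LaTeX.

G'(t) matches the chain-rule pattern g'(h)*h' with inner function h(t) = \frac{5 t^{2}}{2} + \frac{t}{2}; substituting u = h(t) collapses the integral.
A general antiderivative is 3 \sin{\left(\frac{5 t^{2}}{2} + \frac{t}{2} \right)} + C.
The condition gives C = 3 \sin{\left(3 \right)} + \frac{1}{2} - (3 \sin{\left(3 \right)}) = \frac{1}{2}.
So G(t) = \frac{6 \sin{\left(\frac{5 t^{2}}{2} + \frac{t}{2} \right)} + 1}{2}.
Check: d/dt[\frac{6 \sin{\left(\frac{5 t^{2}}{2} + \frac{t}{2} \right)} + 1}{2}] = 15 t \cos{\left(\frac{5 t^{2}}{2} + \frac{t}{2} \right)} + \frac{3 \cos{\left(\frac{5 t^{2}}{2} + \frac{t}{2} \right)}}{2} = G'(t).

G(t) = \frac{6 \sin{\left(\frac{5 t^{2}}{2} + \frac{t}{2} \right)} + 1}{2}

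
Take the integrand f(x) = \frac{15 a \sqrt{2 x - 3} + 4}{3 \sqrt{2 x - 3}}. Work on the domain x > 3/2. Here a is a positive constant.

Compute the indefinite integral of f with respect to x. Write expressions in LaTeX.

F(x) = \frac{15 a x + 4 \sqrt{2 x - 3}}{3} + C

Check any antiderivative F(x) by computing F'(x) and comparing it with f(x).
Check: d/dx[\frac{15 a x + 4 \sqrt{2 x - 3}}{3}] = \frac{15 a \sqrt{2 x - 3} + 4}{3 \sqrt{2 x - 3}} = f(x).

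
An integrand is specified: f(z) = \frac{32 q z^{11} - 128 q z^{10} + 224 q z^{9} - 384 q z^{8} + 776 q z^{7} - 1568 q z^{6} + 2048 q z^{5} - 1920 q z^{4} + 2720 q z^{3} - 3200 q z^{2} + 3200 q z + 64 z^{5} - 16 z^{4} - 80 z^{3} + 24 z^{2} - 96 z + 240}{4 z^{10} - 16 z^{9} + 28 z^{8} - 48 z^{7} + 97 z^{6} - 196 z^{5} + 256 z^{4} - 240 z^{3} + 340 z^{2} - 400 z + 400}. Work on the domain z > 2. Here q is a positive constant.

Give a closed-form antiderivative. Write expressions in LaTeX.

An antiderivative is F(z) = \frac{4 \left(2 q z^{7} - 4 q z^{6} + 3 q z^{5} - 6 q z^{4} + 10 q z^{3} - 20 q z^{2} - 2 z - 2\right)}{\left(z - 2\right) \left(2 z^{4} + 3 z^{2} + 10\right)}.

A first test for any F(z): its z-derivative must equal f(z) identically.
Check: d/dz[\frac{4 \left(2 q z^{7} - 4 q z^{6} + 3 q z^{5} - 6 q z^{4} + 10 q z^{3} - 20 q z^{2} - 2 z - 2\right)}{\left(z - 2\right) \left(2 z^{4} + 3 z^{2} + 10\right)}] = \frac{32 q z^{11} - 128 q z^{10} + 224 q z^{9} - 384 q z^{8} + 776 q z^{7} - 1568 q z^{6} + 2048 q z^{5} - 1920 q z^{4} + 2720 q z^{3} - 3200 q z^{2} + 3200 q z + 64 z^{5} - 16 z^{4} - 80 z^{3} + 24 z^{2} - 96 z + 240}{4 z^{10} - 16 z^{9} + 28 z^{8} - 48 z^{7} + 97 z^{6} - 196 z^{5} + 256 z^{4} - 240 z^{3} + 340 z^{2} - 400 z + 400} = f(z).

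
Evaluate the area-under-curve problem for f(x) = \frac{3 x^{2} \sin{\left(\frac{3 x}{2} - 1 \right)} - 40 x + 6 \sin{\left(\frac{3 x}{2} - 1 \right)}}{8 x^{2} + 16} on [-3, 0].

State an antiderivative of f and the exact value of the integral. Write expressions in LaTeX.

Whatever form F(x) takes, F'(x) = f(x) is non-negotiable.
F(x) = - \frac{5 \log{\left(x^{2} + 2 \right)}}{2} - \frac{\cos{\left(\frac{3 x}{2} - 1 \right)}}{4} is an antiderivative of f.
Check: d/dx[- \frac{5 \log{\left(x^{2} + 2 \right)}}{2} - \frac{\cos{\left(\frac{3 x}{2} - 1 \right)}}{4}] = \frac{3 x^{2} \sin{\left(\frac{3 x}{2} - 1 \right)} - 40 x + 6 \sin{\left(\frac{3 x}{2} - 1 \right)}}{8 x^{2} + 16} = f(x).
F(0) = - \frac{5 \log{\left(2 \right)}}{2} - \frac{\cos{\left(1 \right)}}{4}; F(-3) = - \frac{5 \log{\left(11 \right)}}{2} - \frac{\cos{\left(\frac{11}{2} \right)}}{4}.
Integral = F(0) - F(-3) = - \frac{5 \log{\left(2 \right)}}{2} - \frac{\cos{\left(1 \right)}}{4} + \frac{\cos{\left(\frac{11}{2} \right)}}{4} + \frac{5 \log{\left(11 \right)}}{2}.

Antiderivative: F(x) = - \frac{5 \log{\left(x^{2} + 2 \right)}}{2} - \frac{\cos{\left(\frac{3 x}{2} - 1 \right)}}{4}; value = - \frac{5 \log{\left(2 \right)}}{2} - \frac{\cos{\left(1 \right)}}{4} + \frac{\cos{\left(\frac{11}{2} \right)}}{4} + \frac{5 \log{\left(11 \right)}}{2}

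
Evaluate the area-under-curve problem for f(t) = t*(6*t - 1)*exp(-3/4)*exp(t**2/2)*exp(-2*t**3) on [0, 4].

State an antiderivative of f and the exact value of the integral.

Antiderivative: F(t) = -exp(-3/4)*exp(t**2/2)*exp(-2*t**3); value = -exp(-483/4) + exp(-3/4)

f matches the chain-rule pattern g'(h)*h' with inner function h(t) = -2*t**3 + t**2/2 - 3/4; substituting u = h(t) collapses the integral.
F(t) = -exp(-3/4)*exp(t**2/2)*exp(-2*t**3) is an antiderivative of f.
Check: d/dt[-exp(-3/4)*exp(t**2/2)*exp(-2*t**3)] = (6*t**2*exp(t**2/2) - t*exp(t**2/2))*exp(-3/4)*exp(-2*t**3), which equals f(t).
F(4) = -exp(-483/4); F(0) = -exp(-3/4).
Integral = F(4) - F(0) = -exp(-483/4) + exp(-3/4).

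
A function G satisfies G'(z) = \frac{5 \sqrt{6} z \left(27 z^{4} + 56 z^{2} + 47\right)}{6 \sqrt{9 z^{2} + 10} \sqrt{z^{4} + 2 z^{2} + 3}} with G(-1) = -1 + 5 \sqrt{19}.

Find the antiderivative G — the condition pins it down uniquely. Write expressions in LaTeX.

G(z) = \frac{5 \sqrt{6} \sqrt{9 z^{2} + 10} \sqrt{z^{4} + 2 z^{2} + 3}}{6} - 1

G'(z) has the shape u'v + uv' for u = 5 \sqrt{\frac{3 z^{2}}{2} + \frac{5}{3}} and v = \sqrt{z^{4} + 2 z^{2} + 3} — it is the derivative of the product u*v.
A general antiderivative is 5 \sqrt{\frac{3 z^{2}}{2} + \frac{5}{3}} \sqrt{z^{4} + 2 z^{2} + 3} + C.
The condition gives C = -1 + 5 \sqrt{19} - (5 \sqrt{19}) = -1.
So G(z) = \frac{5 \sqrt{6} \sqrt{9 z^{2} + 10} \sqrt{z^{4} + 2 z^{2} + 3}}{6} - 1.
Check: d/dz[\frac{5 \sqrt{6} \sqrt{9 z^{2} + 10} \sqrt{z^{4} + 2 z^{2} + 3}}{6} - 1] = \frac{135 \sqrt{6} z^{5} + 280 \sqrt{6} z^{3} + 235 \sqrt{6} z}{6 \sqrt{9 z^{2} + 10} \sqrt{z^{4} + 2 z^{2} + 3}}, which equals G'(z).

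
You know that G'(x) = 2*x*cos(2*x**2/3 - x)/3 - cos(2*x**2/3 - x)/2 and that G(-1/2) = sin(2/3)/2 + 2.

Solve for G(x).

G(x) = (sin(2*x**2/3 - x) + 4)/2

The substitution u = 2*x**2/3 - x works: G'(x) is exactly (dG/du)*(du/dx) for that inner function.
A general antiderivative is sin(2*x**2/3 - x)/2 + C.
The condition gives C = sin(2/3)/2 + 2 - (sin(2/3)/2) = 2.
So G(x) = (sin(2*x**2/3 - x) + 4)/2.
Check: d/dx[(sin(2*x**2/3 - x) + 4)/2] = 2*x*cos(2*x**2/3 - x)/3 - cos(2*x**2/3 - x)/2 = G'(x).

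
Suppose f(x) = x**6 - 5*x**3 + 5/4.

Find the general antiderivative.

Integrate term by term and add the pieces.
Check: d/dx[x**7/7 - 5*x**4/4 + 5*x/4] = x**6 - 5*x**3 + 5/4 = f(x).

F(x) = x**7/7 - 5*x**4/4 + 5*x/4 + C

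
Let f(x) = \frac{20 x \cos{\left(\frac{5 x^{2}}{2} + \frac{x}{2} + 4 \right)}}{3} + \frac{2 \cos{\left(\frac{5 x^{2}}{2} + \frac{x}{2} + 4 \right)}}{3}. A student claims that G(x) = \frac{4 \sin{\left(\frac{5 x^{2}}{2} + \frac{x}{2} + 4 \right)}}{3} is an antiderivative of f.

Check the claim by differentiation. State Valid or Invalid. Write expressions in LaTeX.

Valid - differentiating G returns exactly f.

d/dx[G] = \frac{20 x \cos{\left(\frac{5 x^{2}}{2} + \frac{x}{2} + 4 \right)}}{3} + \frac{2 \cos{\left(\frac{5 x^{2}}{2} + \frac{x}{2} + 4 \right)}}{3}
This equals f(x) exactly, so the claim holds.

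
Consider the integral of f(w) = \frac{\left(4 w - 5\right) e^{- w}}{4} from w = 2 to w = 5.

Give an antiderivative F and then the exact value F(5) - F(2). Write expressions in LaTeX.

f has the shape u'v + uv' for u = \frac{1}{4} - w and v = e^{- w} — it is the derivative of the product u*v.
F(w) = \frac{\left(1 - 4 w\right) e^{- w}}{4} is an antiderivative of f.
Check: d/dw[\frac{\left(1 - 4 w\right) e^{- w}}{4}] = \frac{\left(4 w - 5\right) e^{- w}}{4} = f(w).
F(5) = - \frac{19}{4 e^{5}}; F(2) = - \frac{7}{4 e^{2}}.
Integral = F(5) - F(2) = - \frac{19}{4 e^{5}} + \frac{7}{4 e^{2}}.

Antiderivative: F(w) = \frac{\left(1 - 4 w\right) e^{- w}}{4}; value = - \frac{19}{4 e^{5}} + \frac{7}{4 e^{2}}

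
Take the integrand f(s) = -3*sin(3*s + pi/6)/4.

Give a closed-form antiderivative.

Recover f(s) by differentiating a candidate F(s); any mismatch rules it out.
Check: d/ds[cos(3*s + pi/6)/4] = -3*sin(3*s + pi/6)/4 = f(s).

An antiderivative is F(s) = cos(3*s + pi/6)/4.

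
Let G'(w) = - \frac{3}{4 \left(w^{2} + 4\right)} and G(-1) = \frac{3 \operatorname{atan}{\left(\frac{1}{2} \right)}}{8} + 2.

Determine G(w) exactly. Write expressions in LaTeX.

Recover the given G'(w) by differentiating a candidate G(w); any mismatch rules it out.
A general antiderivative is - \frac{3 \operatorname{atan}{\left(\frac{w}{2} \right)}}{8} + C.
The condition gives C = \frac{3 \operatorname{atan}{\left(\frac{1}{2} \right)}}{8} + 2 - (\frac{3 \operatorname{atan}{\left(\frac{1}{2} \right)}}{8}) = 2.
So G(w) = 2 - \frac{3 \operatorname{atan}{\left(\frac{w}{2} \right)}}{8}.
Check: d/dw[2 - \frac{3 \operatorname{atan}{\left(\frac{w}{2} \right)}}{8}] = - \frac{3}{4 w^{2} + 16}, which equals G'(w).

G(w) = 2 - \frac{3 \operatorname{atan}{\left(\frac{w}{2} \right)}}{8}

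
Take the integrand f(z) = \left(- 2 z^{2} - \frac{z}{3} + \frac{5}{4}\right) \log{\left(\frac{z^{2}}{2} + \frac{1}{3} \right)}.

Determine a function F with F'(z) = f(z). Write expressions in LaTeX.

For F(z) to be correct the identity F'(z) - f(z) = 0 must hold.
Check: d/dz[\frac{48 z^{3} + 18 z^{2} + 9 z \left(- 8 z^{2} - 2 z + 15\right) \log{\left(\frac{z^{2}}{2} + \frac{1}{3} \right)} - 366 z - 12 \log{\left(z^{2} + \frac{2}{3} \right)} + 122 \sqrt{6} \operatorname{atan}{\left(\frac{\sqrt{6} z}{2} \right)}}{108}] = - 2 z^{2} \log{\left(3 z^{2} + 2 \right)} + 2 z^{2} \log{\left(6 \right)} - \frac{z \log{\left(3 z^{2} + 2 \right)}}{3} + \frac{z \log{\left(6 \right)}}{3} + \frac{5 \log{\left(3 z^{2} + 2 \right)}}{4} - \frac{5 \log{\left(6 \right)}}{4}, which equals f(z).

An antiderivative is F(z) = \frac{48 z^{3} + 18 z^{2} + 9 z \left(- 8 z^{2} - 2 z + 15\right) \log{\left(\frac{z^{2}}{2} + \frac{1}{3} \right)} - 366 z - 12 \log{\left(z^{2} + \frac{2}{3} \right)} + 122 \sqrt{6} \operatorname{atan}{\left(\frac{\sqrt{6} z}{2} \right)}}{108}.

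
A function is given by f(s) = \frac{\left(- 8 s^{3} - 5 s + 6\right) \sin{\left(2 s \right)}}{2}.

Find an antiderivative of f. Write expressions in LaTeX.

An antiderivative is F(s) = 2 s^{3} \cos{\left(2 s \right)} - 3 s^{2} \sin{\left(2 s \right)} - \frac{7 s \cos{\left(2 s \right)}}{4} + \frac{7 \sin{\left(2 s \right)}}{8} - \frac{3 \cos{\left(2 s \right)}}{2}.

A first test for any F(s): its s-derivative must equal f(s) identically.
Check: d/ds[2 s^{3} \cos{\left(2 s \right)} - 3 s^{2} \sin{\left(2 s \right)} - \frac{7 s \cos{\left(2 s \right)}}{4} + \frac{7 \sin{\left(2 s \right)}}{8} - \frac{3 \cos{\left(2 s \right)}}{2}] = - 4 s^{3} \sin{\left(2 s \right)} - \frac{5 s \sin{\left(2 s \right)}}{2} + 3 \sin{\left(2 s \right)}, which equals f(s).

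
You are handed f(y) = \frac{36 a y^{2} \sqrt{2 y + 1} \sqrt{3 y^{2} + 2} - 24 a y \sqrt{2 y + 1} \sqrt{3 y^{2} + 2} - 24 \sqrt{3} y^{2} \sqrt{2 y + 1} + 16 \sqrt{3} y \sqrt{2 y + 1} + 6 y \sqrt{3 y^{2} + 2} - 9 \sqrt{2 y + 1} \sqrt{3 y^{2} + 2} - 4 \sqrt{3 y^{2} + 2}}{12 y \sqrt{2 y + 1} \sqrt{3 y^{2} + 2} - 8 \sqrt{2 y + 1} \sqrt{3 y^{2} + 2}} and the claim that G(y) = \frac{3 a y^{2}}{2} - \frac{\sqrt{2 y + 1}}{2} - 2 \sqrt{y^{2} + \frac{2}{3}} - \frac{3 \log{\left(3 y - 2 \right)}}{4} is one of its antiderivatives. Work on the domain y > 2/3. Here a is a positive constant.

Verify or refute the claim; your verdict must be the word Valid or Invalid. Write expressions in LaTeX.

Invalid: d/dy[G] - f = - \frac{1}{\sqrt{2 y + 1}}, which is not 0.

d/dy[G] = \frac{36 a y^{2} \sqrt{2 y + 1} \sqrt{3 y^{2} + 2} - 24 a y \sqrt{2 y + 1} \sqrt{3 y^{2} + 2} - 24 \sqrt{3} y^{2} \sqrt{2 y + 1} + 16 \sqrt{3} y \sqrt{2 y + 1} - 6 y \sqrt{3 y^{2} + 2} - 9 \sqrt{2 y + 1} \sqrt{3 y^{2} + 2} + 4 \sqrt{3 y^{2} + 2}}{12 y \sqrt{2 y + 1} \sqrt{3 y^{2} + 2} - 8 \sqrt{2 y + 1} \sqrt{3 y^{2} + 2}}
d/dy[G] - f(y) = - \frac{1}{\sqrt{2 y + 1}} != 0.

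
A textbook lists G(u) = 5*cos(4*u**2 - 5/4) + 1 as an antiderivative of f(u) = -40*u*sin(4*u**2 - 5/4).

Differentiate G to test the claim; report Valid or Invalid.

d/du[G] = -40*u*sin(4*u**2 - 5/4)
This equals f(u) exactly, so the claim holds.

Valid: G'(u) = f(u).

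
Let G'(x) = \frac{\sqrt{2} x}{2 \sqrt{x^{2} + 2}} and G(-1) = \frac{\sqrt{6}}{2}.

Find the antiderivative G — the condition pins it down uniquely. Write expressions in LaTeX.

G'(x) matches the chain-rule pattern g'(h)*h' with inner function h(x) = 2 x^{2} + 4; substituting u = h(x) collapses the integral.
A general antiderivative is \frac{\sqrt{2 x^{2} + 4}}{2} + C.
The condition gives C = \frac{\sqrt{6}}{2} - (\frac{\sqrt{6}}{2}) = 0.
So G(x) = \frac{\sqrt{2} \sqrt{x^{2} + 2}}{2}.
Check: d/dx[\frac{\sqrt{2} \sqrt{x^{2} + 2}}{2}] = \frac{\sqrt{2} x}{2 \sqrt{x^{2} + 2}} = G'(x).

G(x) = \frac{\sqrt{2} \sqrt{x^{2} + 2}}{2}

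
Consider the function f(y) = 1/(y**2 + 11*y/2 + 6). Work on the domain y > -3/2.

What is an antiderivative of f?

An antiderivative is F(y) = 2*log(y + 3/2)/5 - 2*log(y + 4)/5.

Factor the denominator ((y + 4)*(2*y + 3)) and decompose: f = 4/(5*(2*y + 3)) - 2/(5*(y + 4)); each piece integrates to a log, atan, or power term.
Check: d/dy[2*log(y + 3/2)/5 - 2*log(y + 4)/5] = 2/(2*y**2 + 11*y + 12), which equals f(y).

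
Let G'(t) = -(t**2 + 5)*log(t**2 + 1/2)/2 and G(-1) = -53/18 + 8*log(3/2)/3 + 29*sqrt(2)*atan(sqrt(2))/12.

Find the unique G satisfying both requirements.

A candidate passes only if d/dt[G] lands on the given G'(t) exactly.
A general antiderivative is t**3/9 + 29*t/6 + (-t**3/6 - 5*t/2)*log(t**2 + 1/2) - 29*sqrt(2)*atan(sqrt(2)*t)/12 + C.
The condition gives C = -53/18 + 8*log(3/2)/3 + 29*sqrt(2)*atan(sqrt(2))/12 - (-89/18 + 8*log(3/2)/3 + 29*sqrt(2)*atan(sqrt(2))/12) = 2.
So G(t) = -(6*t**3*log(t**2 + 1/2) - 4*t**3 + 90*t*log(t**2 + 1/2) - 174*t + 87*sqrt(2)*atan(sqrt(2)*t) - 72)/36.
Check: d/dt[-(6*t**3*log(t**2 + 1/2) - 4*t**3 + 90*t*log(t**2 + 1/2) - 174*t + 87*sqrt(2)*atan(sqrt(2)*t) - 72)/36] = -t**2*log(t**2 + 1/2)/2 - 5*log(t**2 + 1/2)/2, which equals G'(t).

G(t) = -(6*t**3*log(t**2 + 1/2) - 4*t**3 + 90*t*log(t**2 + 1/2) - 174*t + 87*sqrt(2)*atan(sqrt(2)*t) - 72)/36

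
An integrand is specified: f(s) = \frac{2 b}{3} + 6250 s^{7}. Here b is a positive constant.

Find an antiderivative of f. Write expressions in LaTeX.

An antiderivative is F(s) = \frac{2 b s}{3} + \frac{3125 s^{8}}{4}.

Since d/ds undoes antidifferentiation here, F'(s) = f(s) is required of F(s).
Check: d/ds[\frac{2 b s}{3} + \frac{3125 s^{8}}{4}] = \frac{2 b}{3} + 6250 s^{7} = f(s).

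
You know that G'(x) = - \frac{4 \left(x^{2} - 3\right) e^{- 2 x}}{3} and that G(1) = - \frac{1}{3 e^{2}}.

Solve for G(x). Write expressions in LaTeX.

G(x) = \frac{\left(2 x^{2} + 2 x - 5\right) e^{- 2 x}}{3}

Recognize the product-rule pattern: G'(x) = u'v + uv' with u = \frac{2 x^{2}}{3} + \frac{2 x}{3} - \frac{5}{3}, v = e^{- 2 x}, so integration by parts undoes it.
A general antiderivative is \frac{\left(2 x^{2} + 2 x - 5\right) e^{- 2 x}}{3} + C.
The condition gives C = - \frac{1}{3 e^{2}} - (- \frac{1}{3 e^{2}}) = 0.
So G(x) = \frac{\left(2 x^{2} + 2 x - 5\right) e^{- 2 x}}{3}.
Check: d/dx[\frac{\left(2 x^{2} + 2 x - 5\right) e^{- 2 x}}{3}] = \frac{\left(12 - 4 x^{2}\right) e^{- 2 x}}{3}, which equals G'(x).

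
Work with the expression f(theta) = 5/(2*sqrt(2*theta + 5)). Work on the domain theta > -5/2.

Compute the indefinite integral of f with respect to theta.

F(theta) = 5*sqrt(2*theta + 5)/2 + C

Since d/dtheta undoes antidifferentiation here, F'(theta) = f(theta) is required of F(theta).
Check: d/dtheta[5*sqrt(2*theta + 5)/2] = 5/(2*sqrt(2*theta + 5)) = f(theta).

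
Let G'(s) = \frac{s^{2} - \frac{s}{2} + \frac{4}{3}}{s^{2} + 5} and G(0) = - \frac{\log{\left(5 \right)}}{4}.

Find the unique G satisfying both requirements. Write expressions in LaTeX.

For G(s) to be correct, d/ds[G] must agree with the stated G'(s) identically.
A general antiderivative is s - \frac{\log{\left(s^{2} + 5 \right)}}{4} - \frac{11 \sqrt{5} \operatorname{atan}{\left(\frac{\sqrt{5} s}{5} \right)}}{15} + C.
The condition gives C = - \frac{\log{\left(5 \right)}}{4} - (- \frac{\log{\left(5 \right)}}{4}) = 0.
So G(s) = \frac{60 s - 15 \log{\left(s^{2} + 5 \right)} - 44 \sqrt{5} \operatorname{atan}{\left(\frac{\sqrt{5} s}{5} \right)}}{60}.
Check: d/ds[\frac{60 s - 15 \log{\left(s^{2} + 5 \right)} - 44 \sqrt{5} \operatorname{atan}{\left(\frac{\sqrt{5} s}{5} \right)}}{60}] = \frac{6 s^{2} - 3 s + 8}{6 s^{2} + 30}, which equals G'(s).

G(s) = \frac{60 s - 15 \log{\left(s^{2} + 5 \right)} - 44 \sqrt{5} \operatorname{atan}{\left(\frac{\sqrt{5} s}{5} \right)}}{60}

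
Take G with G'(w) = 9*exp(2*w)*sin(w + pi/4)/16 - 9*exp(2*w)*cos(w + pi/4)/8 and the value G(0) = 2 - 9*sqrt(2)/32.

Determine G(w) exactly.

G'(w) has the shape u'v + uv' for u = -9*cos(w + pi/4)/16 and v = exp(2*w) — it is the derivative of the product u*v.
A general antiderivative is -9*exp(2*w)*cos(w + pi/4)/16 + C.
The condition gives C = 2 - 9*sqrt(2)/32 - (-9*sqrt(2)/32) = 2.
So G(w) = (-9*exp(2*w)*cos(w + pi/4) + 32)/16.
Check: d/dw[(-9*exp(2*w)*cos(w + pi/4) + 32)/16] = 9*exp(2*w)*sin(w + pi/4)/16 - 9*exp(2*w)*cos(w + pi/4)/8 = G'(w).

G(w) = (-9*exp(2*w)*cos(w + pi/4) + 32)/16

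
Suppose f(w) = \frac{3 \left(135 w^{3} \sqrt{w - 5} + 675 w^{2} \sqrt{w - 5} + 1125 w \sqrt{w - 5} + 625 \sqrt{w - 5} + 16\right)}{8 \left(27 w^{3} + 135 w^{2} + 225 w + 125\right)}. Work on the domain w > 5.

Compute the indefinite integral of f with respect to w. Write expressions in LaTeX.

An antiderivative F(w) passes only if d/dw[F] lands on f(w) exactly.
Check: d/dw[\frac{5 \left(w - 5\right)^{\frac{3}{2}}}{4} - \frac{1}{\left(3 w + 5\right)^{2}}] = \frac{405 w^{3} \sqrt{w - 5} + 2025 w^{2} \sqrt{w - 5} + 3375 w \sqrt{w - 5} + 1875 \sqrt{w - 5} + 48}{216 w^{3} + 1080 w^{2} + 1800 w + 1000}, which equals f(w).

F(w) = \frac{5 \left(w - 5\right)^{\frac{3}{2}}}{4} - \frac{1}{\left(3 w + 5\right)^{2}} + C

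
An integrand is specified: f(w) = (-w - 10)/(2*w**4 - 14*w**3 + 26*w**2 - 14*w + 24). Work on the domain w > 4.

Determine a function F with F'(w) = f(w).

An antiderivative is F(w) = -(280*log(w - 4) - 442*log(w - 3) + 81*log(w**2 + 1) + 206*atan(w))/680.

The denominator factors as 2*(w - 4)*(w - 3)*(w**2 + 1); partial fractions split f into directly integrable pieces: -(81*w + 103)/(340*(w**2 + 1)) + 13/(20*(w - 3)) - 7/(17*(w - 4)).
Check: d/dw[-(280*log(w - 4) - 442*log(w - 3) + 81*log(w**2 + 1) + 206*atan(w))/680] = (-w - 10)/(2*w**4 - 14*w**3 + 26*w**2 - 14*w + 24) = f(w).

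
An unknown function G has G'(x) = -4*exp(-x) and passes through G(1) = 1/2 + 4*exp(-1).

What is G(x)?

G(x) = (exp(x) + 8)*exp(-x)/2

Since d/dx undoes antidifferentiation here, G(x) must give back the stated G'(x).
A general antiderivative is 4*exp(-x) + C.
The condition gives C = 1/2 + 4*exp(-1) - (4*exp(-1)) = 1/2.
So G(x) = (exp(x) + 8)*exp(-x)/2.
Check: d/dx[(exp(x) + 8)*exp(-x)/2] = -4*exp(-x) = G'(x).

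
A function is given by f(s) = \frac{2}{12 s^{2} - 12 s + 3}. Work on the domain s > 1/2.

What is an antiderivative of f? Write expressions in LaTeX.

Recover f(s) by differentiating a candidate F(s); any mismatch rules it out.
Check: d/ds[- \frac{1}{3 \left(2 s - 1\right)}] = \frac{2}{12 s^{2} - 12 s + 3} = f(s).

An antiderivative is F(s) = - \frac{1}{3 \left(2 s - 1\right)}.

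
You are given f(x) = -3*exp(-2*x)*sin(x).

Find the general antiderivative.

Differentiate the proposed F(x) back; it has to land on f(x) exactly.
Check: d/dx[6*exp(-2*x)*sin(x)/5 + 3*exp(-2*x)*cos(x)/5] = -3*exp(-2*x)*sin(x) = f(x).

F(x) = 6*exp(-2*x)*sin(x)/5 + 3*exp(-2*x)*cos(x)/5 + C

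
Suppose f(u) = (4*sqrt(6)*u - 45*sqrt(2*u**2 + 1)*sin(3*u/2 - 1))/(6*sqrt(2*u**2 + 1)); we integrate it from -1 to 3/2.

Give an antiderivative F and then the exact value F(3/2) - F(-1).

Antiderivative: F(u) = (sqrt(6)*sqrt(2*u**2 + 1) + 15*cos(3*u/2 - 1))/3; value = -sqrt(2) + 5*cos(5/4) + sqrt(33)/3 - 5*cos(5/2)

Check any antiderivative F(u) by computing F'(u) and comparing it with f(u).
F(u) = (sqrt(6)*sqrt(2*u**2 + 1) + 15*cos(3*u/2 - 1))/3 is an antiderivative of f.
Check: d/du[(sqrt(6)*sqrt(2*u**2 + 1) + 15*cos(3*u/2 - 1))/3] = (4*sqrt(6)*u - 45*sqrt(2*u**2 + 1)*sin(3*u/2 - 1))/(6*sqrt(2*u**2 + 1)) = f(u).
F(3/2) = 5*cos(5/4) + sqrt(33)/3; F(-1) = 5*cos(5/2) + sqrt(2).
Integral = F(3/2) - F(-1) = -sqrt(2) + 5*cos(5/4) + sqrt(33)/3 - 5*cos(5/2).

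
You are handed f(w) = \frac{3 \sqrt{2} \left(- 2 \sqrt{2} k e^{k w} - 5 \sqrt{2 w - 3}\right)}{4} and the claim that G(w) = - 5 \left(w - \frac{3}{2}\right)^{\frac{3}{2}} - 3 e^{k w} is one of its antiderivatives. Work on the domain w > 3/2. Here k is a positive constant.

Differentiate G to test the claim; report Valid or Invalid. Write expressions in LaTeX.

Valid - the claim checks out under differentiation.

d/dw[G] = \frac{\sqrt{2} \left(- 6 \sqrt{2} k e^{k w} - 15 \sqrt{2 w - 3}\right)}{4}
This equals f(w) exactly, so the claim holds.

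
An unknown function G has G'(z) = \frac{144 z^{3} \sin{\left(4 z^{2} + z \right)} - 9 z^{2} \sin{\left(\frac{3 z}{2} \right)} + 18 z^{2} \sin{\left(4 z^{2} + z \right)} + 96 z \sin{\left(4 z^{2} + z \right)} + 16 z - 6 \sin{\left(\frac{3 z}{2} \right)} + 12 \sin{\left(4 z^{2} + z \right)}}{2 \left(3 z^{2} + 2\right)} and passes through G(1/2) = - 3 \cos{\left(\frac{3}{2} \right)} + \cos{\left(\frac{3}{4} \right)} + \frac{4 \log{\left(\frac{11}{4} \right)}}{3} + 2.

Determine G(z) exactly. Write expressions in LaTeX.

Since d/dz undoes antidifferentiation here, G(z) must give back the stated G'(z).
A general antiderivative is \frac{4 \log{\left(3 z^{2} + 2 \right)}}{3} + \cos{\left(\frac{3 z}{2} \right)} - 3 \cos{\left(4 z^{2} + z \right)} + C.
The condition gives C = - 3 \cos{\left(\frac{3}{2} \right)} + \cos{\left(\frac{3}{4} \right)} + \frac{4 \log{\left(\frac{11}{4} \right)}}{3} + 2 - (- 3 \cos{\left(\frac{3}{2} \right)} + \cos{\left(\frac{3}{4} \right)} + \frac{4 \log{\left(\frac{11}{4} \right)}}{3}) = 2.
So G(z) = \frac{4 \log{\left(3 z^{2} + 2 \right)}}{3} + \cos{\left(\frac{3 z}{2} \right)} - 3 \cos{\left(4 z^{2} + z \right)} + 2.
Check: d/dz[\frac{4 \log{\left(3 z^{2} + 2 \right)}}{3} + \cos{\left(\frac{3 z}{2} \right)} - 3 \cos{\left(4 z^{2} + z \right)} + 2] = \frac{144 z^{3} \sin{\left(4 z^{2} + z \right)} - 9 z^{2} \sin{\left(\frac{3 z}{2} \right)} + 18 z^{2} \sin{\left(4 z^{2} + z \right)} + 96 z \sin{\left(4 z^{2} + z \right)} + 16 z - 6 \sin{\left(\frac{3 z}{2} \right)} + 12 \sin{\left(4 z^{2} + z \right)}}{6 z^{2} + 4}, which equals G'(z).

G(z) = \frac{4 \log{\left(3 z^{2} + 2 \right)}}{3} + \cos{\left(\frac{3 z}{2} \right)} - 3 \cos{\left(4 z^{2} + z \right)} + 2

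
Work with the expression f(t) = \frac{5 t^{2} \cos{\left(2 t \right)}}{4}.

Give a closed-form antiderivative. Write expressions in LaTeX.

Differentiate the proposed F(t) back; it has to land on f(t) exactly.
Check: d/dt[\frac{5 \left(2 t^{2} \sin{\left(2 t \right)} + 2 t \cos{\left(2 t \right)} - \sin{\left(2 t \right)}\right)}{16}] = \frac{5 t^{2} \cos{\left(2 t \right)}}{4} = f(t).

An antiderivative is F(t) = \frac{5 \left(2 t^{2} \sin{\left(2 t \right)} + 2 t \cos{\left(2 t \right)} - \sin{\left(2 t \right)}\right)}{16}.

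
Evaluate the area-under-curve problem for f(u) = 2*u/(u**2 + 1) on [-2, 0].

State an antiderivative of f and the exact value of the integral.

Antiderivative: F(u) = log(2*u**2 + 2); value = -log(10) + log(2)

The substitution w = 2*u**2 + 2 works: f is exactly (dF/dw)*(dw/du) for that inner function.
F(u) = log(2*u**2 + 2) is an antiderivative of f.
Check: d/du[log(2*u**2 + 2)] = 2*u/(u**2 + 1) = f(u).
F(0) = log(2); F(-2) = log(10).
Integral = F(0) - F(-2) = -log(10) + log(2).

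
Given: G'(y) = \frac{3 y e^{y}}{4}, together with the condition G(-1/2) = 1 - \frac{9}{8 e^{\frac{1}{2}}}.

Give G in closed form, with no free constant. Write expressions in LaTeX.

Recognize the product-rule pattern: G'(y) = u'v + uv' with u = \frac{3 y}{4} - \frac{3}{4}, v = e^{y}, so integration by parts undoes it.
A general antiderivative is \frac{\left(3 y - 3\right) e^{y}}{4} + C.
The condition gives C = 1 - \frac{9}{8 e^{\frac{1}{2}}} - (- \frac{9}{8 e^{\frac{1}{2}}}) = 1.
So G(y) = \frac{3 y e^{y}}{4} - \frac{3 e^{y}}{4} + 1.
Check: d/dy[\frac{3 y e^{y}}{4} - \frac{3 e^{y}}{4} + 1] = \frac{3 y e^{y}}{4} = G'(y).

G(y) = \frac{3 y e^{y}}{4} - \frac{3 e^{y}}{4} + 1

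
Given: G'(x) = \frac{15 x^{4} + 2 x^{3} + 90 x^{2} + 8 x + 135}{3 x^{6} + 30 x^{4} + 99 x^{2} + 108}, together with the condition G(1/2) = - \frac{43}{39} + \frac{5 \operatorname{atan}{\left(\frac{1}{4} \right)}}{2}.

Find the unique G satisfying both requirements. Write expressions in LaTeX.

Recover the given G'(x) by differentiating a candidate G(x); any mismatch rules it out.
A general antiderivative is \frac{5 \operatorname{atan}{\left(\frac{x}{2} \right)}}{2} - \frac{1}{3 \left(x^{2} + 3\right)} + C.
The condition gives C = - \frac{43}{39} + \frac{5 \operatorname{atan}{\left(\frac{1}{4} \right)}}{2} - (- \frac{4}{39} + \frac{5 \operatorname{atan}{\left(\frac{1}{4} \right)}}{2}) = -1.
So G(x) = \frac{5 \operatorname{atan}{\left(\frac{x}{2} \right)}}{2} - 1 - \frac{1}{3 \left(x^{2} + 3\right)}.
Check: d/dx[\frac{5 \operatorname{atan}{\left(\frac{x}{2} \right)}}{2} - 1 - \frac{1}{3 \left(x^{2} + 3\right)}] = \frac{15 x^{4} + 2 x^{3} + 90 x^{2} + 8 x + 135}{3 x^{6} + 30 x^{4} + 99 x^{2} + 108} = G'(x).

G(x) = \frac{5 \operatorname{atan}{\left(\frac{x}{2} \right)}}{2} - 1 - \frac{1}{3 \left(x^{2} + 3\right)}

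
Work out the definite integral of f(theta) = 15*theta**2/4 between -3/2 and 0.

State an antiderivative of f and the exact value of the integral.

Antiderivative: F(theta) = 5*theta**3/4; value = 135/32

For F(theta) to be correct the identity F'(theta) - f(theta) = 0 must hold.
F(theta) = 5*theta**3/4 is an antiderivative of f.
Check: d/dtheta[5*theta**3/4] = 15*theta**2/4 = f(theta).
F(0) = 0; F(-3/2) = -135/32.
Integral = F(0) - F(-3/2) = 135/32.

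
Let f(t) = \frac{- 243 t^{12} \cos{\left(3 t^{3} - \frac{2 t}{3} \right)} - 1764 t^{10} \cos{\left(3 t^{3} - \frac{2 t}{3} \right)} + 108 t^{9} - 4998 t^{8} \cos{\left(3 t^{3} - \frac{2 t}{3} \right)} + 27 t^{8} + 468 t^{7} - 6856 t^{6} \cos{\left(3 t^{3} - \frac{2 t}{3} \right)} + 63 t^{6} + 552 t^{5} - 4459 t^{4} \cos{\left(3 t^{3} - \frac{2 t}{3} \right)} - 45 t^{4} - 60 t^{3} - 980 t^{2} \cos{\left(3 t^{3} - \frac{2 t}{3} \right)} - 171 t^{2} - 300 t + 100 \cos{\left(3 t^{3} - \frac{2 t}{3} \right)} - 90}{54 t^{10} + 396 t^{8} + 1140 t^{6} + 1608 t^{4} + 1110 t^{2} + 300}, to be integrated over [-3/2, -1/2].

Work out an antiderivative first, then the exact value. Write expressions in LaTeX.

A candidate is checked by its d/dt: the result must match f(t).
F(t) = \frac{6 t^{2} - 3 t \left(t^{2} + 1\right) + 2 \left(t^{2} + 1\right) \left(3 t^{2} + 5\right) \log{\left(\frac{t^{2}}{2} + 1 \right)} - \left(t^{2} + 1\right) \left(3 t^{2} + 5\right) \sin{\left(3 t^{3} - \frac{2 t}{3} \right)} + 10}{2 \left(t^{2} + 1\right) \left(3 t^{2} + 5\right)} is an antiderivative of f.
Check: d/dt[\frac{6 t^{2} - 3 t \left(t^{2} + 1\right) + 2 \left(t^{2} + 1\right) \left(3 t^{2} + 5\right) \log{\left(\frac{t^{2}}{2} + 1 \right)} - \left(t^{2} + 1\right) \left(3 t^{2} + 5\right) \sin{\left(3 t^{3} - \frac{2 t}{3} \right)} + 10}{2 \left(t^{2} + 1\right) \left(3 t^{2} + 5\right)}] = \frac{- 243 t^{12} \cos{\left(3 t^{3} - \frac{2 t}{3} \right)} - 1764 t^{10} \cos{\left(3 t^{3} - \frac{2 t}{3} \right)} + 108 t^{9} - 4998 t^{8} \cos{\left(3 t^{3} - \frac{2 t}{3} \right)} + 27 t^{8} + 468 t^{7} - 6856 t^{6} \cos{\left(3 t^{3} - \frac{2 t}{3} \right)} + 63 t^{6} + 552 t^{5} - 4459 t^{4} \cos{\left(3 t^{3} - \frac{2 t}{3} \right)} - 45 t^{4} - 60 t^{3} - 980 t^{2} \cos{\left(3 t^{3} - \frac{2 t}{3} \right)} - 171 t^{2} - 300 t + 100 \cos{\left(3 t^{3} - \frac{2 t}{3} \right)} - 90}{54 t^{10} + 396 t^{8} + 1140 t^{6} + 1608 t^{4} + 1110 t^{2} + 300} = f(t).
F(-1/2) = \frac{\sin{\left(\frac{1}{24} \right)}}{2} + \log{\left(\frac{9}{8} \right)} + \frac{107}{115}; F(-3/2) = \frac{\sin{\left(\frac{73}{8} \right)}}{2} + \frac{305}{611} + \log{\left(\frac{17}{8} \right)}.
Integral = F(-1/2) - F(-3/2) = - \log{\left(\frac{17}{8} \right)} - \frac{\sin{\left(\frac{73}{8} \right)}}{2} + \frac{\sin{\left(\frac{1}{24} \right)}}{2} + \log{\left(\frac{9}{8} \right)} + \frac{30302}{70265}.

Antiderivative: F(t) = \frac{6 t^{2} - 3 t \left(t^{2} + 1\right) + 2 \left(t^{2} + 1\right) \left(3 t^{2} + 5\right) \log{\left(\frac{t^{2}}{2} + 1 \right)} - \left(t^{2} + 1\right) \left(3 t^{2} + 5\right) \sin{\left(3 t^{3} - \frac{2 t}{3} \right)} + 10}{2 \left(t^{2} + 1\right) \left(3 t^{2} + 5\right)}; value = - \log{\left(\frac{17}{8} \right)} - \frac{\sin{\left(\frac{73}{8} \right)}}{2} + \frac{\sin{\left(\frac{1}{24} \right)}}{2} + \log{\left(\frac{9}{8} \right)} + \frac{30302}{70265}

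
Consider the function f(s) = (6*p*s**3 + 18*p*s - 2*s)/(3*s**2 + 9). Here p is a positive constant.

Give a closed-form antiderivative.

A first test for any F(s): its s-derivative must equal f(s) identically.
Check: d/ds[p*s**2 - log(s**2 + 3)/3] = (6*p*s**3 + 18*p*s - 2*s)/(3*s**2 + 9) = f(s).

An antiderivative is F(s) = p*s**2 - log(s**2 + 3)/3.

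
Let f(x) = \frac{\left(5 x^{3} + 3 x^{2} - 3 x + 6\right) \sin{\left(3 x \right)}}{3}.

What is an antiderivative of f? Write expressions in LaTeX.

A candidate is checked by its d/dx: the result must match f(x).
Check: d/dx[- \frac{5 x^{3} \cos{\left(3 x \right)}}{9} + \frac{5 x^{2} \sin{\left(3 x \right)}}{9} - \frac{x^{2} \cos{\left(3 x \right)}}{3} + \frac{2 x \sin{\left(3 x \right)}}{9} + \frac{19 x \cos{\left(3 x \right)}}{27} - \frac{19 \sin{\left(3 x \right)}}{81} - \frac{16 \cos{\left(3 x \right)}}{27}] = \frac{5 x^{3} \sin{\left(3 x \right)}}{3} + x^{2} \sin{\left(3 x \right)} - x \sin{\left(3 x \right)} + 2 \sin{\left(3 x \right)}, which equals f(x).

An antiderivative is F(x) = - \frac{5 x^{3} \cos{\left(3 x \right)}}{9} + \frac{5 x^{2} \sin{\left(3 x \right)}}{9} - \frac{x^{2} \cos{\left(3 x \right)}}{3} + \frac{2 x \sin{\left(3 x \right)}}{9} + \frac{19 x \cos{\left(3 x \right)}}{27} - \frac{19 \sin{\left(3 x \right)}}{81} - \frac{16 \cos{\left(3 x \right)}}{27}.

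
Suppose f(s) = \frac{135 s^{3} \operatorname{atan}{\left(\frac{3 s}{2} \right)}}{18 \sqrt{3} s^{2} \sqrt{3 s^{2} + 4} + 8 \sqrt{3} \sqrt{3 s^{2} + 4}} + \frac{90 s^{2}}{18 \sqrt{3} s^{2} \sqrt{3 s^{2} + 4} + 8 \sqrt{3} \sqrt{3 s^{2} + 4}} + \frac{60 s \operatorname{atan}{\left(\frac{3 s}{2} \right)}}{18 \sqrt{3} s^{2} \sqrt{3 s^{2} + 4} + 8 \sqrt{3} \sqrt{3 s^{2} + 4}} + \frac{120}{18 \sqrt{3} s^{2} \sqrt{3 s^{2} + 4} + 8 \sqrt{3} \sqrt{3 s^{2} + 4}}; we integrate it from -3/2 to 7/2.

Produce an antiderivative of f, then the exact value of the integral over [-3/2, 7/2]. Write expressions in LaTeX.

Recognize the product-rule pattern: f = u'v + uv' with u = \frac{5 \sqrt{s^{2} + \frac{4}{3}}}{2}, v = \operatorname{atan}{\left(\frac{3 s}{2} \right)}, so integration by parts undoes it.
F(s) = \frac{5 \sqrt{3} \sqrt{3 s^{2} + 4} \operatorname{atan}{\left(\frac{3 s}{2} \right)}}{6} is an antiderivative of f.
Check: d/ds[\frac{5 \sqrt{3} \sqrt{3 s^{2} + 4} \operatorname{atan}{\left(\frac{3 s}{2} \right)}}{6}] = \frac{45 \sqrt{3} s^{3} \operatorname{atan}{\left(\frac{3 s}{2} \right)} + 30 \sqrt{3} s^{2} + 20 \sqrt{3} s \operatorname{atan}{\left(\frac{3 s}{2} \right)} + 40 \sqrt{3}}{18 s^{2} \sqrt{3 s^{2} + 4} + 8 \sqrt{3 s^{2} + 4}}, which equals f(s).
F(7/2) = \frac{5 \sqrt{489} \operatorname{atan}{\left(\frac{21}{4} \right)}}{12}; F(-3/2) = - \frac{5 \sqrt{129} \operatorname{atan}{\left(\frac{9}{4} \right)}}{12}.
Integral = F(7/2) - F(-3/2) = \frac{5 \sqrt{129} \operatorname{atan}{\left(\frac{9}{4} \right)}}{12} + \frac{5 \sqrt{489} \operatorname{atan}{\left(\frac{21}{4} \right)}}{12}.

Antiderivative: F(s) = \frac{5 \sqrt{3} \sqrt{3 s^{2} + 4} \operatorname{atan}{\left(\frac{3 s}{2} \right)}}{6}; value = \frac{5 \sqrt{129} \operatorname{atan}{\left(\frac{9}{4} \right)}}{12} + \frac{5 \sqrt{489} \operatorname{atan}{\left(\frac{21}{4} \right)}}{12}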